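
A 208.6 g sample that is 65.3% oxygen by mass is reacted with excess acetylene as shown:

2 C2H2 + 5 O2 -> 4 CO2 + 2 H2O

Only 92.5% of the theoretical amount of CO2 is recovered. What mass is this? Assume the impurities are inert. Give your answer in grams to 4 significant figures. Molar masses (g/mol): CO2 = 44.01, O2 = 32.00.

138.6 g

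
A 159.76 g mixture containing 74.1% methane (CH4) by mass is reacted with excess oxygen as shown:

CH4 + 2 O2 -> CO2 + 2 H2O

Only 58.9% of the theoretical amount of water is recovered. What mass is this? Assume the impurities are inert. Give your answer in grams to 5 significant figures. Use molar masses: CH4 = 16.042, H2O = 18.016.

156.61 g

Pure CH4 available = 159.76 g × 0.741 = 118.382 g.
n(CH4) = 118.382 g / 16.042 g/mol = 7.37951 mol.
From the equation the CH4:H2O mole ratio is 1:2, so n(H2O) = 7.37951 × 2/1 = 14.7590 mol.
Mass of H2O = 14.7590 mol × 18.016 g/mol = 265.899 g.
Actual mass collected = 265.899 g × 0.589 = 156.614 g.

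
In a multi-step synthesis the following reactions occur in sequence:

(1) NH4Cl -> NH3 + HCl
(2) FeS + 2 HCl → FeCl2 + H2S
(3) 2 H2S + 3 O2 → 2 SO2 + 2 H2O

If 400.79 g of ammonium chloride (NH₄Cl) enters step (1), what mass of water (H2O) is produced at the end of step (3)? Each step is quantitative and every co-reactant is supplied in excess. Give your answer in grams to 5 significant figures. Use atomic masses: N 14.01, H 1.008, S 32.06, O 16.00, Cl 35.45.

67.493 g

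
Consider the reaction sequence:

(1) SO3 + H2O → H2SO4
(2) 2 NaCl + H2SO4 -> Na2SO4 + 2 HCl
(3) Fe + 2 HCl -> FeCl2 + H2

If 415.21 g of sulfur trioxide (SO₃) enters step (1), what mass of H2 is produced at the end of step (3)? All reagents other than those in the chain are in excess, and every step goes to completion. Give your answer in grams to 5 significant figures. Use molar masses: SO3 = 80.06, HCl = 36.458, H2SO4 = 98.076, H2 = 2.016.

10.455 g

n(SO3) = 415.21 / 80.06 = 5.18624 mol.
Reaction (1): SO3→H2SO4 ratio 1:1 ⇒ n(H2SO4) = 5.18624 mol.
Reaction (2): H2SO4→HCl ratio 1:2 ⇒ n(HCl) = 10.3725 mol.
Reaction (3): HCl→H2 ratio 2:1 ⇒ n(H2) = 5.18624 mol.
Mass of H2 = 5.18624 × 2.016 = 10.4555 g.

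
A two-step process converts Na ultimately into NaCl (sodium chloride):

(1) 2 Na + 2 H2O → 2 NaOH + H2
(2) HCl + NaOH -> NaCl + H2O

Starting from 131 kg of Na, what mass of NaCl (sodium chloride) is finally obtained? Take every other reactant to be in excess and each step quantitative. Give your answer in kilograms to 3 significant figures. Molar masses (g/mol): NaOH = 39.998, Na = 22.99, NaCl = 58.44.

333 kg

131 kg = 131000 g.
n(Na) = 131000 / 22.99 = 5698 mol.
Step 1 gives a 2:2 ratio of Na to NaOH, so n(NaOH) = 5698 mol.
In step 2 the NaOH:NaCl ratio is 1:1, so n(NaCl) = 5698 mol.
Mass of NaCl = 5698 × 58.44 = 333000 g = 333 kg.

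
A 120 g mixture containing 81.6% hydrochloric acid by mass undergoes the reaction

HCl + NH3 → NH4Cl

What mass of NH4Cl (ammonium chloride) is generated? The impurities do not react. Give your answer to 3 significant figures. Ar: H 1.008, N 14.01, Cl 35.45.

Mass of pure HCl = 120 g × 0.816 = 97.92 g.
M(HCl) = 1.008 + 35.45 = 36.458 g/mol.
M(NH4Cl) = 14.01 + 4(1.008) + 35.45 = 53.492 g/mol.
n(HCl) = 97.92 g / 36.458 g/mol = 2.686 mol.
From the equation the HCl:NH4Cl mole ratio is 1:1, so n(NH4Cl) = 2.686 × 1/1 = 2.686 mol.
Mass of NH4Cl = 2.686 mol × 53.492 g/mol = 143.7 g.

144 g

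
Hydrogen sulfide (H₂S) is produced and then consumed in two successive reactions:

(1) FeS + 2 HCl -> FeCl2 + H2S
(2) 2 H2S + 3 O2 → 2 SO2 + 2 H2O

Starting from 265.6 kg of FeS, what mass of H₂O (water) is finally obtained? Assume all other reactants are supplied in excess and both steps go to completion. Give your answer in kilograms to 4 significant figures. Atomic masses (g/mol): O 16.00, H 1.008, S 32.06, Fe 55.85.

54.43 kg

M(FeS) = 55.85 + 32.06 = 87.91 g/mol.
M(H2O) = 2(1.008) + 16.00 = 18.016 g/mol.
265.6 kg = 265600 g.
n(FeS) = 265600 / 87.91 = 3021.3 mol.
Step 1 gives a 1:1 ratio of FeS to H2S, so n(H2S) = 3021.3 mol.
In step 2 the H2S:H2O ratio is 2:2, so n(H2O) = 3021.3 mol.
Mass of H2O = 3021.3 × 18.016 = 54431 g = 54.43 kg.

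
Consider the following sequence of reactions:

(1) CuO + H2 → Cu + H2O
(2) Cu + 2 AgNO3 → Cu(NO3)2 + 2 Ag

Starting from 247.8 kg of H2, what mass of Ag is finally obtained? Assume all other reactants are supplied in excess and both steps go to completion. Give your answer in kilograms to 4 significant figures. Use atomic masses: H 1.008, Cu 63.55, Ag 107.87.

26520 kg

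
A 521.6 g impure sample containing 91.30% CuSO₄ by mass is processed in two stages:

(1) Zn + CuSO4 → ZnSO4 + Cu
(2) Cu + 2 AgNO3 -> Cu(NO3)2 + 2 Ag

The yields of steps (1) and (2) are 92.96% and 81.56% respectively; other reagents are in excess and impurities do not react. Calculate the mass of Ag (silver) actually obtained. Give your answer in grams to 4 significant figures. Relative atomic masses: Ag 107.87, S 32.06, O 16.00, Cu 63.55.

Pure CuSO4 = 521.6 × 0.9130 = 476.22 g.
M(CuSO4) = 63.55 + 32.06 + 4(16.00) = 159.61 g/mol.
M(Ag) = 107.87 g/mol.
n(CuSO4) = 476.22 / 159.61 = 2.9837 mol.
Step 1 (CuSO4:Cu = 1:1): theoretical n(Cu) = 2.9837 mol; at 92.96% yield, n(Cu) = 2.7736 mol.
Step 2 (Cu:Ag = 1:2): theoretical n(Ag) = 5.5472 mol, so theoretical mass = 5.5472 × 107.87 = 598.38 g.
At 81.56% yield, actual mass of Ag = 598.38 × 0.8156 = 488.04 g.

488.0 g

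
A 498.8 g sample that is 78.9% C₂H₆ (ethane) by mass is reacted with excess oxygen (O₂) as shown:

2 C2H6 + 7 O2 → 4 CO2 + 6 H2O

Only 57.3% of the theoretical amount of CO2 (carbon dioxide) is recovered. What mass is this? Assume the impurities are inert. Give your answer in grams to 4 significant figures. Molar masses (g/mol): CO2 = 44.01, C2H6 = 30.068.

660.1 g

Pure C2H6 available = 498.8 g × 0.789 = 393.55 g.
n(C2H6) = 393.55 g / 30.068 g/mol = 13.089 mol.
From the equation the C2H6:CO2 mole ratio is 2:4, so n(CO2) = 13.089 × 4/2 = 26.178 mol.
Mass of CO2 = 26.178 mol × 44.01 g/mol = 1152.1 g.
Actual mass collected = 1152.1 g × 0.573 = 660.14 g.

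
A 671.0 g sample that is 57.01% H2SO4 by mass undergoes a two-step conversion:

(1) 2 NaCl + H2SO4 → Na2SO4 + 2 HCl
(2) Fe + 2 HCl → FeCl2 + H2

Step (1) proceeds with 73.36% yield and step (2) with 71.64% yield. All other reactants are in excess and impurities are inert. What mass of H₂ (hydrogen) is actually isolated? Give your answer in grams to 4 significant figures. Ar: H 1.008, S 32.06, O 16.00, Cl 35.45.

Pure H2SO4 = 671.0 × 0.5701 = 382.54 g.
M(H2SO4) = 2(1.008) + 32.06 + 4(16.00) = 98.076 g/mol.
M(H2) = 2(1.008) = 2.016 g/mol.
n(H2SO4) = 382.54 / 98.076 = 3.9004 mol.
Step 1 (H2SO4:HCl = 1:2): theoretical n(HCl) = 7.8008 mol; at 73.36% yield, n(HCl) = 5.7227 mol.
Step 2 (HCl:H2 = 2:1): theoretical n(H2) = 2.8613 mol, so theoretical mass = 2.8613 × 2.016 = 5.7685 g.
At 71.64% yield, actual mass of H2 = 5.7685 × 0.7164 = 4.1325 g.

4.133 g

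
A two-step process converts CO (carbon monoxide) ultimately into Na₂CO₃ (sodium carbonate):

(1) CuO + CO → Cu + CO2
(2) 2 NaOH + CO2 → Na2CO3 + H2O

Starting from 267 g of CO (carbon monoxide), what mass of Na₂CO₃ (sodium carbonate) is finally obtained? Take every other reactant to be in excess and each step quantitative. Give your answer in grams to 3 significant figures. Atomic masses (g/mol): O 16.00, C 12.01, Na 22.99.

1010 g

M(CO) = 12.01 + 16.00 = 28.01 g/mol.
M(Na2CO3) = 2(22.99) + 12.01 + 3(16.00) = 105.99 g/mol.
n(CO) = 267.0 / 28.01 = 9.532 mol.
Step 1 gives a 1:1 ratio of CO to CO2, so n(CO2) = 9.532 mol.
In step 2 the CO2:Na2CO3 ratio is 1:1, so n(Na2CO3) = 9.532 mol.
Mass of Na2CO3 = 9.532 × 105.99 = 1010 g.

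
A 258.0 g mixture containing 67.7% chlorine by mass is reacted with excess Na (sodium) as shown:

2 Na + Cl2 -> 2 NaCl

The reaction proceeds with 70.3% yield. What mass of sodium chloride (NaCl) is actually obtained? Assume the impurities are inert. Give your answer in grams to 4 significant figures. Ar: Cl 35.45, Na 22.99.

Pure Cl2 available = 258.0 g × 0.677 = 174.67 g.
M(Cl2) = 2(35.45) = 70.90 g/mol.
M(NaCl) = 22.99 + 35.45 = 58.44 g/mol.
n(Cl2) = 174.67 g / 70.90 g/mol = 2.4636 mol.
From the equation the Cl2:NaCl mole ratio is 1:2, so n(NaCl) = 2.4636 × 2/1 = 4.9271 mol.
Mass of NaCl = 4.9271 mol × 58.44 g/mol = 287.94 g.
Actual mass collected = 287.94 g × 0.703 = 202.42 g.

202.4 g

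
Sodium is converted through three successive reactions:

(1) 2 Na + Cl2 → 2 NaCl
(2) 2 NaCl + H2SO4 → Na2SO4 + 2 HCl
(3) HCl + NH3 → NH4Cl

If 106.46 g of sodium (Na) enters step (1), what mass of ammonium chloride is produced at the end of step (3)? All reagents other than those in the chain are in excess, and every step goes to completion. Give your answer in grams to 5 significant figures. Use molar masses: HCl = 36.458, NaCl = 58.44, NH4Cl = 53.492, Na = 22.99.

247.71 g

n(Na) = 106.46 / 22.99 = 4.63071 mol.
Reaction (1): Na→NaCl ratio 2:2 ⇒ n(NaCl) = 4.63071 mol.
Reaction (2): NaCl→HCl ratio 2:2 ⇒ n(HCl) = 4.63071 mol.
Reaction (3): HCl→NH4Cl ratio 1:1 ⇒ n(NH4Cl) = 4.63071 mol.
Mass of NH4Cl = 4.63071 × 53.492 = 247.706 g.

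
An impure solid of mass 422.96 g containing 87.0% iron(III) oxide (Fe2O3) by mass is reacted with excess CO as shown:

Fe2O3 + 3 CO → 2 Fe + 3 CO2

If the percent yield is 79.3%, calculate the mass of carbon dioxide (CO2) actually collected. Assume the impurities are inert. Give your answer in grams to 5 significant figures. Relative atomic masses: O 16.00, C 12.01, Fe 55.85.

241.25 g

Pure Fe2O3 available = 422.96 g × 0.870 = 367.975 g.
M(Fe2O3) = 2(55.85) + 3(16.00) = 159.70 g/mol.
M(CO2) = 12.01 + 2(16.00) = 44.01 g/mol.
n(Fe2O3) = 367.975 g / 159.70 g/mol = 2.30417 mol.
From the equation the Fe2O3:CO2 mole ratio is 1:3, so n(CO2) = 2.30417 × 3/1 = 6.91250 mol.
Mass of CO2 = 6.91250 mol × 44.01 g/mol = 304.219 g.
Actual mass collected = 304.219 g × 0.793 = 241.246 g.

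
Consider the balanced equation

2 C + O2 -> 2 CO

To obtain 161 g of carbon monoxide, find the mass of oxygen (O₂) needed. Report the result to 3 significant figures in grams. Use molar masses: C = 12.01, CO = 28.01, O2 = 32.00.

92.0 g

n(CO) = 161.0 g / 28.01 g/mol = 5.748 mol.
From the equation the CO:O2 mole ratio is 2:1, so n(O2) = 5.748 × 1/2 = 2.874 mol.
Mass of O2 = 2.874 mol × 32.00 g/mol = 91.97 g.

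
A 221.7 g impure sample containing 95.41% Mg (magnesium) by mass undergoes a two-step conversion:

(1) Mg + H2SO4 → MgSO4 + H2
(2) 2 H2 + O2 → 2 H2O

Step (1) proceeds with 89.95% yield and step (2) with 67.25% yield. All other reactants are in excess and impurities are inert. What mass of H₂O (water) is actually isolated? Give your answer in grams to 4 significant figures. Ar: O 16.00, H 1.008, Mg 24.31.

94.83 g

Pure Mg = 221.7 × 0.9541 = 211.52 g.
M(Mg) = 24.31 g/mol.
M(H2O) = 2(1.008) + 16.00 = 18.016 g/mol.
n(Mg) = 211.52 / 24.31 = 8.7011 mol.
Step 1 (Mg:H2 = 1:1): theoretical n(H2) = 8.7011 mol; at 89.95% yield, n(H2) = 7.8266 mol.
Step 2 (H2:H2O = 2:2): theoretical n(H2O) = 7.8266 mol, so theoretical mass = 7.8266 × 18.016 = 141.00 g.
At 67.25% yield, actual mass of H2O = 141.00 × 0.6725 = 94.826 g.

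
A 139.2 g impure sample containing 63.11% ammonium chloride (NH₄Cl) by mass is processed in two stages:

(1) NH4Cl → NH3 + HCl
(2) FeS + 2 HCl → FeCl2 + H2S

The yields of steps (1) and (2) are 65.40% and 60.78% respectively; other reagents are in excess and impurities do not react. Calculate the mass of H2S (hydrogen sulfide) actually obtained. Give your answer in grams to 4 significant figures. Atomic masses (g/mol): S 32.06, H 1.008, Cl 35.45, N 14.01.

11.12 g

Pure NH4Cl = 139.2 × 0.6311 = 87.849 g.
M(NH4Cl) = 14.01 + 4(1.008) + 35.45 = 53.492 g/mol.
M(H2S) = 2(1.008) + 32.06 = 34.076 g/mol.
n(NH4Cl) = 87.849 / 53.492 = 1.6423 mol.
Step 1 (NH4Cl:HCl = 1:1): theoretical n(HCl) = 1.6423 mol; at 65.40% yield, n(HCl) = 1.0741 mol.
Step 2 (HCl:H2S = 2:1): theoretical n(H2S) = 0.53703 mol, so theoretical mass = 0.53703 × 34.076 = 18.300 g.
At 60.78% yield, actual mass of H2S = 18.300 × 0.6078 = 11.123 g.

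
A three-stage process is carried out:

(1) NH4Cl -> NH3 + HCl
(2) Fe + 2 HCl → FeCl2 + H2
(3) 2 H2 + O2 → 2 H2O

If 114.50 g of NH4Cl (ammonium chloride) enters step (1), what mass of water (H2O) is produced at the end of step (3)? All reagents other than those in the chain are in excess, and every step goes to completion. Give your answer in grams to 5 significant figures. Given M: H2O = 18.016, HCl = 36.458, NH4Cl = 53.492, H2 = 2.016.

19.282 g

n(NH4Cl) = 114.50 / 53.492 = 2.14051 mol.
Reaction (1): NH4Cl→HCl ratio 1:1 ⇒ n(HCl) = 2.14051 mol.
Reaction (2): HCl→H2 ratio 2:1 ⇒ n(H2) = 1.07025 mol.
Reaction (3): H2→H2O ratio 2:2 ⇒ n(H2O) = 1.07025 mol.
Mass of H2O = 1.07025 × 18.016 = 19.2817 g.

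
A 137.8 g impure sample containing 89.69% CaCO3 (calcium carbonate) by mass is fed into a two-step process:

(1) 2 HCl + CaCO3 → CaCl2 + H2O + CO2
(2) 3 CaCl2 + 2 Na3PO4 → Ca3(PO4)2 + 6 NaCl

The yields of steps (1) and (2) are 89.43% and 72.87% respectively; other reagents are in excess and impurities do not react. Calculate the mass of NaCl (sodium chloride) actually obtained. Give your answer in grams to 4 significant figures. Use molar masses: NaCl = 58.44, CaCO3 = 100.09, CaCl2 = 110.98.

Pure CaCO3 = 137.8 × 0.8969 = 123.59 g.
n(CaCO3) = 123.59 / 100.09 = 1.2348 mol.
Step 1 (CaCO3:CaCl2 = 1:1): theoretical n(CaCl2) = 1.2348 mol; at 89.43% yield, n(CaCl2) = 1.1043 mol.
Step 2 (CaCl2:NaCl = 3:6): theoretical n(NaCl) = 2.2086 mol, so theoretical mass = 2.2086 × 58.44 = 129.07 g.
At 72.87% yield, actual mass of NaCl = 129.07 × 0.7287 = 94.053 g.

94.05 g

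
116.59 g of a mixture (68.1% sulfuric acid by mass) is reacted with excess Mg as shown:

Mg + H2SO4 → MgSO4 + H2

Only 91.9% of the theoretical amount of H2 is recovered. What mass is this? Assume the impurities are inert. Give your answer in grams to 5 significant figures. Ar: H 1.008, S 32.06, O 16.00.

1.4999 g

Pure H2SO4 available = 116.59 g × 0.681 = 79.3978 g.
M(H2SO4) = 2(1.008) + 32.06 + 4(16.00) = 98.076 g/mol.
M(H2) = 2(1.008) = 2.016 g/mol.
n(H2SO4) = 79.3978 g / 98.076 g/mol = 0.809554 mol.
From the equation the H2SO4:H2 mole ratio is 1:1, so n(H2) = 0.809554 × 1/1 = 0.809554 mol.
Mass of H2 = 0.809554 mol × 2.016 g/mol = 1.63206 g.
Actual mass collected = 1.63206 g × 0.919 = 1.49986 g.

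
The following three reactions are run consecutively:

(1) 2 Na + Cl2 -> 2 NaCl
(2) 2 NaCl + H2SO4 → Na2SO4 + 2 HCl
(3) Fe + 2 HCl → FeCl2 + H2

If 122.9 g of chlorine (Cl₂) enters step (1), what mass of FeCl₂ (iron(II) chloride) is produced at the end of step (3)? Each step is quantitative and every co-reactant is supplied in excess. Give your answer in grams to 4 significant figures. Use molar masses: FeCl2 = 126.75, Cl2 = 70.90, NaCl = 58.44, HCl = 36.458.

n(Cl2) = 122.9 / 70.90 = 1.7334 mol.
Reaction (1): Cl2→NaCl ratio 1:2 ⇒ n(NaCl) = 3.4669 mol.
Reaction (2): NaCl→HCl ratio 2:2 ⇒ n(HCl) = 3.4669 mol.
Reaction (3): HCl→FeCl2 ratio 2:1 ⇒ n(FeCl2) = 1.7334 mol.
Mass of FeCl2 = 1.7334 × 126.75 = 219.71 g.

219.7 g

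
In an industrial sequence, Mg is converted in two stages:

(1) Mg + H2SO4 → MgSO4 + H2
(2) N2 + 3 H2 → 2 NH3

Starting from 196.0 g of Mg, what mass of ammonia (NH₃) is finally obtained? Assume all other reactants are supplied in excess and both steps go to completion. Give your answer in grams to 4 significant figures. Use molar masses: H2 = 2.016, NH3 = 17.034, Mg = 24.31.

n(Mg) = 196.00 / 24.31 = 8.0625 mol.
Step 1 gives a 1:1 ratio of Mg to H2, so n(H2) = 8.0625 mol.
In step 2 the H2:NH3 ratio is 3:2, so n(NH3) = 5.3750 mol.
Mass of NH3 = 5.3750 × 17.034 = 91.558 g.

91.56 g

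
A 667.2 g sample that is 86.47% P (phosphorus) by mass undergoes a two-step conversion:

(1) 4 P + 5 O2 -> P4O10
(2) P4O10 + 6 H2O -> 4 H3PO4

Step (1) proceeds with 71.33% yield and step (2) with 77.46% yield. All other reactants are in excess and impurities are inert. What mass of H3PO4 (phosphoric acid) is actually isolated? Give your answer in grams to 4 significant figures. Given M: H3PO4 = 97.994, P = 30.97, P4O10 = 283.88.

1009 g

Pure P = 667.2 × 0.8647 = 576.93 g.
n(P) = 576.93 / 30.97 = 18.629 mol.
Step 1 (P:P4O10 = 4:1): theoretical n(P4O10) = 4.6572 mol; at 71.33% yield, n(P4O10) = 3.3219 mol.
Step 2 (P4O10:H3PO4 = 1:4): theoretical n(H3PO4) = 13.288 mol, so theoretical mass = 13.288 × 97.994 = 1302.1 g.
At 77.46% yield, actual mass of H3PO4 = 1302.1 × 0.7746 = 1008.6 g.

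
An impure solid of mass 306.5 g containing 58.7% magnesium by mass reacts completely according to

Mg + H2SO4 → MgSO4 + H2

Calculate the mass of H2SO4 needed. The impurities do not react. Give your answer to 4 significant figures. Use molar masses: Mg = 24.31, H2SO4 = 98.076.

725.8 g

Mass of pure Mg = 306.5 g × 0.587 = 179.92 g.
n(Mg) = 179.92 g / 24.31 g/mol = 7.4009 mol.
From the equation the Mg:H2SO4 mole ratio is 1:1, so n(H2SO4) = 7.4009 × 1/1 = 7.4009 mol.
Mass of H2SO4 = 7.4009 mol × 98.076 g/mol = 725.85 g.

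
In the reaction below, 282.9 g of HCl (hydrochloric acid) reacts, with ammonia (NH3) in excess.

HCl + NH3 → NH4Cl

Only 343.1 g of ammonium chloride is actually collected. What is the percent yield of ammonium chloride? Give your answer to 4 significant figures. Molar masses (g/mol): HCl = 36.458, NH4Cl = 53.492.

n(HCl) = 282.90 g / 36.458 g/mol = 7.7596 mol.
From the equation the HCl:NH4Cl mole ratio is 1:1, so n(NH4Cl) = 7.7596 × 1/1 = 7.7596 mol.
Mass of NH4Cl = 7.7596 mol × 53.492 g/mol = 415.08 g.
This is the theoretical yield. Percent yield = 343.1 g / 415.08 g × 100% = 82.659%.

82.66 %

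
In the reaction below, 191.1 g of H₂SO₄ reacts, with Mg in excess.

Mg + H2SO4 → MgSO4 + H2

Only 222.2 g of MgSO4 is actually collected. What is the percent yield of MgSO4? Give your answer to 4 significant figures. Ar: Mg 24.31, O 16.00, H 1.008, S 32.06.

M(H2SO4) = 2(1.008) + 32.06 + 4(16.00) = 98.076 g/mol.
M(MgSO4) = 24.31 + 32.06 + 4(16.00) = 120.37 g/mol.
n(H2SO4) = 191.10 g / 98.076 g/mol = 1.9485 mol.
From the equation the H2SO4:MgSO4 mole ratio is 1:1, so n(MgSO4) = 1.9485 × 1/1 = 1.9485 mol.
Mass of MgSO4 = 1.9485 mol × 120.37 g/mol = 234.54 g.
This is the theoretical yield. Percent yield = 222.2 g / 234.54 g × 100% = 94.739%.

94.74 %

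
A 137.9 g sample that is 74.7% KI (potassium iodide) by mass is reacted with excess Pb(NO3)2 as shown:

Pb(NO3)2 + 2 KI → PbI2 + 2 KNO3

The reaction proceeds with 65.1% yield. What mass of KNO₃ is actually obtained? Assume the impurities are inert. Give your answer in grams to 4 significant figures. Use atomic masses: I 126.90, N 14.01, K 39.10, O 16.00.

Pure KI available = 137.9 g × 0.747 = 103.01 g.
M(KI) = 39.10 + 126.90 = 166.00 g/mol.
M(KNO3) = 39.10 + 14.01 + 3(16.00) = 101.11 g/mol.
n(KI) = 103.01 g / 166.00 g/mol = 0.62055 mol.
From the equation the KI:KNO3 mole ratio is 2:2, so n(KNO3) = 0.62055 × 2/2 = 0.62055 mol.
Mass of KNO3 = 0.62055 mol × 101.11 g/mol = 62.744 g.
Actual mass collected = 62.744 g × 0.651 = 40.846 g.

40.85 g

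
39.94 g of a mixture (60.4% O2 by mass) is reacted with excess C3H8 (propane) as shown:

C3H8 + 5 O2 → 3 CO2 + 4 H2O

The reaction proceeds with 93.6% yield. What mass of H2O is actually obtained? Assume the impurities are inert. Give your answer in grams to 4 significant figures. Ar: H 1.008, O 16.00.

Pure O2 available = 39.94 g × 0.604 = 24.124 g.
M(O2) = 2(16.00) = 32.00 g/mol.
M(H2O) = 2(1.008) + 16.00 = 18.016 g/mol.
n(O2) = 24.124 g / 32.00 g/mol = 0.75387 mol.
From the equation the O2:H2O mole ratio is 5:4, so n(H2O) = 0.75387 × 4/5 = 0.60309 mol.
Mass of H2O = 0.60309 mol × 18.016 g/mol = 10.865 g.
Actual mass collected = 10.865 g × 0.936 = 10.170 g.

10.17 g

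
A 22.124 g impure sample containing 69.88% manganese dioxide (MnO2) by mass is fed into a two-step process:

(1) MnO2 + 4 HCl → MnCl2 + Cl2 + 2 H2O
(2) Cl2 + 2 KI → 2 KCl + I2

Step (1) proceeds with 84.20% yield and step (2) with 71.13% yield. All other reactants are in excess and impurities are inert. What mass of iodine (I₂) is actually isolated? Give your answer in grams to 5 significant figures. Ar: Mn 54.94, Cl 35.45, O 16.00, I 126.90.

Pure MnO2 = 22.124 × 0.6988 = 15.4603 g.
M(MnO2) = 54.94 + 2(16.00) = 86.94 g/mol.
M(I2) = 2(126.90) = 253.80 g/mol.
n(MnO2) = 15.4603 / 86.94 = 0.177827 mol.
Step 1 (MnO2:Cl2 = 1:1): theoretical n(Cl2) = 0.177827 mol; at 84.20% yield, n(Cl2) = 0.149730 mol.
Step 2 (Cl2:I2 = 1:1): theoretical n(I2) = 0.149730 mol, so theoretical mass = 0.149730 × 253.80 = 38.0015 g.
At 71.13% yield, actual mass of I2 = 38.0015 × 0.7113 = 27.0305 g.

27.030 g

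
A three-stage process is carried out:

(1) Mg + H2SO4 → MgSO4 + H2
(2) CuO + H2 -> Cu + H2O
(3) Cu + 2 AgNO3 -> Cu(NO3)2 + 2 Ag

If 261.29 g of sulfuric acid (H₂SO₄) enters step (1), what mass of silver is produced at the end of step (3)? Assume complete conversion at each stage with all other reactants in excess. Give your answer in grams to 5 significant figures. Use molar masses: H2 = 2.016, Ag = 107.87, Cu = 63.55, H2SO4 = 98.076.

574.77 g

n(H2SO4) = 261.29 / 98.076 = 2.66416 mol.
Reaction (1): H2SO4→H2 ratio 1:1 ⇒ n(H2) = 2.66416 mol.
Reaction (2): H2→Cu ratio 1:1 ⇒ n(Cu) = 2.66416 mol.
Reaction (3): Cu→Ag ratio 1:2 ⇒ n(Ag) = 5.32832 mol.
Mass of Ag = 5.32832 × 107.87 = 574.766 g.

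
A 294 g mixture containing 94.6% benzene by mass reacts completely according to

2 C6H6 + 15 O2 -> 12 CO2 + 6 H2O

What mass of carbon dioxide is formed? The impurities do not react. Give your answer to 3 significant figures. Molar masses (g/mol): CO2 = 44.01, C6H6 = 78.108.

940 g

Mass of pure C6H6 = 294 g × 0.946 = 278.1 g.
n(C6H6) = 278.1 g / 78.108 g/mol = 3.561 mol.
From the equation the C6H6:CO2 mole ratio is 2:12, so n(CO2) = 3.561 × 12/2 = 21.36 mol.
Mass of CO2 = 21.36 mol × 44.01 g/mol = 940.3 g.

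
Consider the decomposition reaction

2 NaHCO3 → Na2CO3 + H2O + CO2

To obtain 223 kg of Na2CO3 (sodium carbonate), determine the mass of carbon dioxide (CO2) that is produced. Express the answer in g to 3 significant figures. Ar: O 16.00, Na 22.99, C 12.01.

92600 g

M(Na2CO3) = 2(22.99) + 12.01 + 3(16.00) = 105.99 g/mol.
M(CO2) = 12.01 + 2(16.00) = 44.01 g/mol.
Convert: 223 kg = 223000 g.
n(Na2CO3) = 223000 g / 105.99 g/mol = 2104 mol.
From the equation the Na2CO3:CO2 mole ratio is 1:1, so n(CO2) = 2104 × 1/1 = 2104 mol.
Mass of CO2 = 2104 mol × 44.01 g/mol = 92600 g.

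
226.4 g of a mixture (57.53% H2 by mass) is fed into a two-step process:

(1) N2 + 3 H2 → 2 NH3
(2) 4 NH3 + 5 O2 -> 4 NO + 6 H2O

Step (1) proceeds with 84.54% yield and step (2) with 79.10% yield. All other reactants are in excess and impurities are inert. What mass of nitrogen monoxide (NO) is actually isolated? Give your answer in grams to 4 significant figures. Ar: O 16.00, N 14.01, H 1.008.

864.4 g

Pure H2 = 226.4 × 0.5753 = 130.25 g.
M(H2) = 2(1.008) = 2.016 g/mol.
M(NO) = 14.01 + 16.00 = 30.01 g/mol.
n(H2) = 130.25 / 2.016 = 64.607 mol.
Step 1 (H2:NH3 = 3:2): theoretical n(NH3) = 43.071 mol; at 84.54% yield, n(NH3) = 36.413 mol.
Step 2 (NH3:NO = 4:4): theoretical n(NO) = 36.413 mol, so theoretical mass = 36.413 × 30.01 = 1092.7 g.
At 79.10% yield, actual mass of NO = 1092.7 × 0.7910 = 864.36 g.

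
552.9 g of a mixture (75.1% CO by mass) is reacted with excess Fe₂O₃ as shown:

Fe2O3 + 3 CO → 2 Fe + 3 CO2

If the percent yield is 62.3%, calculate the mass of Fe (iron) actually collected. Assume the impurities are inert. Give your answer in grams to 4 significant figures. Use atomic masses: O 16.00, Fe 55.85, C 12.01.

343.9 g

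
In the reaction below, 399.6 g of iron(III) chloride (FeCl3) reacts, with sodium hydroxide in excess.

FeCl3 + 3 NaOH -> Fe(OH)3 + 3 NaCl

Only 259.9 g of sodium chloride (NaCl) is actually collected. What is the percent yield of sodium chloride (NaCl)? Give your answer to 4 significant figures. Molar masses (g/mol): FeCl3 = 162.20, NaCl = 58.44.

n(FeCl3) = 399.60 g / 162.20 g/mol = 2.4636 mol.
From the equation the FeCl3:NaCl mole ratio is 1:3, so n(NaCl) = 2.4636 × 3/1 = 7.3909 mol.
Mass of NaCl = 7.3909 mol × 58.44 g/mol = 431.92 g.
This is the theoretical yield. Percent yield = 259.9 g / 431.92 g × 100% = 60.173%.

60.17 %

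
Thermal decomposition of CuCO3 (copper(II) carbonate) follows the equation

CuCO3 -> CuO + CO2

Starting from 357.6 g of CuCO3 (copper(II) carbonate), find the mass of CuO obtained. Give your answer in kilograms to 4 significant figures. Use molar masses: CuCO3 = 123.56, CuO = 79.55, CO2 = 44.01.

0.2302 kg

n(CuCO3) = 357.60 g / 123.56 g/mol = 2.8941 mol.
From the equation the CuCO3:CuO mole ratio is 1:1, so n(CuO) = 2.8941 × 1/1 = 2.8941 mol.
Mass of CuO = 2.8941 mol × 79.55 g/mol = 230.23 g.
Converting to kg: 230.23 g = 0.2302 kg.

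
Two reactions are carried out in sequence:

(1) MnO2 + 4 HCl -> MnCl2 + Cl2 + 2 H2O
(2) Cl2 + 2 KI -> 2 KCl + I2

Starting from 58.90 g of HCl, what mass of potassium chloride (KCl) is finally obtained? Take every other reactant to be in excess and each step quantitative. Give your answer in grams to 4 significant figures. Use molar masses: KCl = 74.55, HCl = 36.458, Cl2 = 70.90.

n(HCl) = 58.900 / 36.458 = 1.6156 mol.
Step 1 gives a 4:1 ratio of HCl to Cl2, so n(Cl2) = 0.40389 mol.
In step 2 the Cl2:KCl ratio is 1:2, so n(KCl) = 0.80778 mol.
Mass of KCl = 0.80778 × 74.55 = 60.220 g.

60.22 g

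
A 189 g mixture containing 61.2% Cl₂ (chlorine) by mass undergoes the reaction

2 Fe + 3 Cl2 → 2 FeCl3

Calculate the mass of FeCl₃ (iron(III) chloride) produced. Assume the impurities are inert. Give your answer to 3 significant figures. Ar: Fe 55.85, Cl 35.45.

176 g

Mass of pure Cl2 = 189 g × 0.612 = 115.7 g.
M(Cl2) = 2(35.45) = 70.90 g/mol.
M(FeCl3) = 55.85 + 3(35.45) = 162.20 g/mol.
n(Cl2) = 115.7 g / 70.90 g/mol = 1.631 mol.
From the equation the Cl2:FeCl3 mole ratio is 3:2, so n(FeCl3) = 1.631 × 2/3 = 1.088 mol.
Mass of FeCl3 = 1.088 mol × 162.20 g/mol = 176.4 g.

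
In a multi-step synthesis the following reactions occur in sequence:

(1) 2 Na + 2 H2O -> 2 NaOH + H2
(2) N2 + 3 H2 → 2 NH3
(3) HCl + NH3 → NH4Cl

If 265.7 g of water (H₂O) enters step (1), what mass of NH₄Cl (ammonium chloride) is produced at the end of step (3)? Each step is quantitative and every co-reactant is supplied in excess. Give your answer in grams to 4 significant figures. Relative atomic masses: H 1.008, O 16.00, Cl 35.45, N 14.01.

M(H2O) = 2(1.008) + 16.00 = 18.016 g/mol.
M(NH4Cl) = 14.01 + 4(1.008) + 35.45 = 53.492 g/mol.
n(H2O) = 265.7 / 18.016 = 14.748 mol.
Reaction (1): H2O→H2 ratio 2:1 ⇒ n(H2) = 7.3740 mol.
Reaction (2): H2→NH3 ratio 3:2 ⇒ n(NH3) = 4.9160 mol.
Reaction (3): NH3→NH4Cl ratio 1:1 ⇒ n(NH4Cl) = 4.9160 mol.
Mass of NH4Cl = 4.9160 × 53.492 = 262.97 g.

263.0 g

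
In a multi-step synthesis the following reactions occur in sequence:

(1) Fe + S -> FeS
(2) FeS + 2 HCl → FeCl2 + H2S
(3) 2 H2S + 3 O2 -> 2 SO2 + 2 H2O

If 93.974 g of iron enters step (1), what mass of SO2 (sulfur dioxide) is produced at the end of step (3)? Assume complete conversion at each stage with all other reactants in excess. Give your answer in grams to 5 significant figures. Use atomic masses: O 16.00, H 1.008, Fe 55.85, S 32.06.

107.79 g

M(Fe) = 55.85 g/mol.
M(SO2) = 32.06 + 2(16.00) = 64.06 g/mol.
n(Fe) = 93.974 / 55.85 = 1.68261 mol.
Reaction (1): Fe→FeS ratio 1:1 ⇒ n(FeS) = 1.68261 mol.
Reaction (2): FeS→H2S ratio 1:1 ⇒ n(H2S) = 1.68261 mol.
Reaction (3): H2S→SO2 ratio 2:2 ⇒ n(SO2) = 1.68261 mol.
Mass of SO2 = 1.68261 × 64.06 = 107.788 g.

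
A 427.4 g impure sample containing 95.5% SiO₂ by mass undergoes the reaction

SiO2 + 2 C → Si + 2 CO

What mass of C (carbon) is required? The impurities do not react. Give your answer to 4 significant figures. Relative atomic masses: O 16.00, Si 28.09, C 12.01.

Mass of pure SiO2 = 427.4 g × 0.955 = 408.17 g.
M(SiO2) = 28.09 + 2(16.00) = 60.09 g/mol.
M(C) = 12.01 g/mol.
n(SiO2) = 408.17 g / 60.09 g/mol = 6.7926 mol.
From the equation the SiO2:C mole ratio is 1:2, so n(C) = 6.7926 × 2/1 = 13.585 mol.
Mass of C = 13.585 mol × 12.01 g/mol = 163.16 g.

163.2 g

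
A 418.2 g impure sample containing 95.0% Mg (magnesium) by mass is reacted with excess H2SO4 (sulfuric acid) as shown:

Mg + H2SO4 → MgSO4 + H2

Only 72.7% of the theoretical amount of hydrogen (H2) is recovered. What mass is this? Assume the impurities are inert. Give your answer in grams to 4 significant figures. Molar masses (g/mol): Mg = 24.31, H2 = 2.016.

Pure Mg available = 418.2 g × 0.950 = 397.29 g.
n(Mg) = 397.29 g / 24.31 g/mol = 16.343 mol.
From the equation the Mg:H2 mole ratio is 1:1, so n(H2) = 16.343 × 1/1 = 16.343 mol.
Mass of H2 = 16.343 mol × 2.016 g/mol = 32.947 g.
Actual mass collected = 32.947 g × 0.727 = 23.952 g.

23.95 g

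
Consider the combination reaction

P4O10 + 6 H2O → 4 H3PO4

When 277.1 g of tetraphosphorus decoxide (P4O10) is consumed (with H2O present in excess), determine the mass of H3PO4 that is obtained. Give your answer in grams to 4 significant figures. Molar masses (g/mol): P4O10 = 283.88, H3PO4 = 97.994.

382.6 g

n(P4O10) = 277.10 g / 283.88 g/mol = 0.97612 mol.
From the equation the P4O10:H3PO4 mole ratio is 1:4, so n(H3PO4) = 0.97612 × 4/1 = 3.9045 mol.
Mass of H3PO4 = 3.9045 mol × 97.994 g/mol = 382.61 g.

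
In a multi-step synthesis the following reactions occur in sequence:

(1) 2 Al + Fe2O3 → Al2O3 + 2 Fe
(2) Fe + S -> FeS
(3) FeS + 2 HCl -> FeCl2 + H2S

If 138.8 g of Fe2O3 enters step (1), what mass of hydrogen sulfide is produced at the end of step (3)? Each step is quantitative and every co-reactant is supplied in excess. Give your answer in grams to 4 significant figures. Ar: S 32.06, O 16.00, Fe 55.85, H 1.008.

59.23 g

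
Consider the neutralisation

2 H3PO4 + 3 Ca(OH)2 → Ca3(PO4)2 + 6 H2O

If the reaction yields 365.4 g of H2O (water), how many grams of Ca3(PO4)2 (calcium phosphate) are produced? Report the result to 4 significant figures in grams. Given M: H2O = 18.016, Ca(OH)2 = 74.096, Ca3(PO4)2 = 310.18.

1049 g

n(H2O) = 365.40 g / 18.016 g/mol = 20.282 mol.
From the equation the H2O:Ca3(PO4)2 mole ratio is 6:1, so n(Ca3(PO4)2) = 20.282 × 1/6 = 3.3803 mol.
Mass of Ca3(PO4)2 = 3.3803 mol × 310.18 g/mol = 1048.5 g.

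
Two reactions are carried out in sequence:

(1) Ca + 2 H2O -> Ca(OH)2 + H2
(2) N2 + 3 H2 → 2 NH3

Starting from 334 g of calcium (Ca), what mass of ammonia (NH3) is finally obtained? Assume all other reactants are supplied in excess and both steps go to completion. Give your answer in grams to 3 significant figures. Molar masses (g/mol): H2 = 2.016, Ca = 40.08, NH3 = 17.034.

94.6 g

n(Ca) = 334.0 / 40.08 = 8.333 mol.
Step 1 gives a 1:1 ratio of Ca to H2, so n(H2) = 8.333 mol.
In step 2 the H2:NH3 ratio is 3:2, so n(NH3) = 5.556 mol.
Mass of NH3 = 5.556 × 17.034 = 94.63 g.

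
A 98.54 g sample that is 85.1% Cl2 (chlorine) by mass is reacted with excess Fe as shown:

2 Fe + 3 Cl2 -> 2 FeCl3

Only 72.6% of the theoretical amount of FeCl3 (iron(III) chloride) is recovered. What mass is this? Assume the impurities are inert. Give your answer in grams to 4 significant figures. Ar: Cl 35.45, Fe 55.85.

Pure Cl2 available = 98.54 g × 0.851 = 83.858 g.
M(Cl2) = 2(35.45) = 70.90 g/mol.
M(FeCl3) = 55.85 + 3(35.45) = 162.20 g/mol.
n(Cl2) = 83.858 g / 70.90 g/mol = 1.1828 mol.
From the equation the Cl2:FeCl3 mole ratio is 3:2, so n(FeCl3) = 1.1828 × 2/3 = 0.78851 mol.
Mass of FeCl3 = 0.78851 mol × 162.20 g/mol = 127.90 g.
Actual mass collected = 127.90 g × 0.726 = 92.852 g.

92.85 g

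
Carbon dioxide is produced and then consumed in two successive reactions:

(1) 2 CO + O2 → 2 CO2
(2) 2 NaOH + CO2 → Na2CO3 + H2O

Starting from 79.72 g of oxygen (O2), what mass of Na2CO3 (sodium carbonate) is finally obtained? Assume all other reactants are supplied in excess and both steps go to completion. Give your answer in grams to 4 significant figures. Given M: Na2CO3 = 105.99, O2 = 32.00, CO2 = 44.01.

n(O2) = 79.720 / 32.00 = 2.4912 mol.
Step 1 gives a 1:2 ratio of O2 to CO2, so n(CO2) = 4.9825 mol.
In step 2 the CO2:Na2CO3 ratio is 1:1, so n(Na2CO3) = 4.9825 mol.
Mass of Na2CO3 = 4.9825 × 105.99 = 528.10 g.

528.1 g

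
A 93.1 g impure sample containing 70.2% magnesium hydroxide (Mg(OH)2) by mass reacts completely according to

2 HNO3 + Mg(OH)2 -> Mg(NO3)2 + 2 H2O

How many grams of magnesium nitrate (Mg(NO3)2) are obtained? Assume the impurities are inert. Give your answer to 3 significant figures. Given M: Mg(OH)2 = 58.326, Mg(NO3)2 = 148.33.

166 g

Mass of pure Mg(OH)2 = 93.1 g × 0.702 = 65.36 g.
n(Mg(OH)2) = 65.36 g / 58.326 g/mol = 1.121 mol.
From the equation the Mg(OH)2:Mg(NO3)2 mole ratio is 1:1, so n(Mg(NO3)2) = 1.121 × 1/1 = 1.121 mol.
Mass of Mg(NO3)2 = 1.121 mol × 148.33 g/mol = 166.2 g.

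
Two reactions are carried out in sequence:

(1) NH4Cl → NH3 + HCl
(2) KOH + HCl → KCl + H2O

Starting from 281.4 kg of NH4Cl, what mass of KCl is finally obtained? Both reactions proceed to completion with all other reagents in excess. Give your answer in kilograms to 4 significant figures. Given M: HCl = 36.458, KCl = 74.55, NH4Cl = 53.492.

281.4 kg = 281400 g.
n(NH4Cl) = 281400 / 53.492 = 5260.6 mol.
Step 1 gives a 1:1 ratio of NH4Cl to HCl, so n(HCl) = 5260.6 mol.
In step 2 the HCl:KCl ratio is 1:1, so n(KCl) = 5260.6 mol.
Mass of KCl = 5260.6 × 74.55 = 392180 g = 392.2 kg.

392.2 kg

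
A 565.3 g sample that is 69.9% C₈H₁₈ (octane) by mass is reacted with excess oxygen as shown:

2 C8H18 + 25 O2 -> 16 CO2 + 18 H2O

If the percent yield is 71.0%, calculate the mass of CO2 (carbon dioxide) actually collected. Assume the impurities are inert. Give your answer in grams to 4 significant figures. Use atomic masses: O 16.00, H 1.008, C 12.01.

864.8 g

Pure C8H18 available = 565.3 g × 0.699 = 395.14 g.
M(C8H18) = 8(12.01) + 18(1.008) = 114.224 g/mol.
M(CO2) = 12.01 + 2(16.00) = 44.01 g/mol.
n(C8H18) = 395.14 g / 114.224 g/mol = 3.4594 mol.
From the equation the C8H18:CO2 mole ratio is 2:16, so n(CO2) = 3.4594 × 16/2 = 27.675 mol.
Mass of CO2 = 27.675 mol × 44.01 g/mol = 1218.0 g.
Actual mass collected = 1218.0 g × 0.710 = 864.77 g.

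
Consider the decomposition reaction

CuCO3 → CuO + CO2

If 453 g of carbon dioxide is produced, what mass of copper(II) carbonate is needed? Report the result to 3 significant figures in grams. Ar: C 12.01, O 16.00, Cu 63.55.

M(CO2) = 12.01 + 2(16.00) = 44.01 g/mol.
M(CuCO3) = 63.55 + 12.01 + 3(16.00) = 123.56 g/mol.
n(CO2) = 453.0 g / 44.01 g/mol = 10.29 mol.
From the equation the CO2:CuCO3 mole ratio is 1:1, so n(CuCO3) = 10.29 × 1/1 = 10.29 mol.
Mass of CuCO3 = 10.29 mol × 123.56 g/mol = 1272 g.

1270 g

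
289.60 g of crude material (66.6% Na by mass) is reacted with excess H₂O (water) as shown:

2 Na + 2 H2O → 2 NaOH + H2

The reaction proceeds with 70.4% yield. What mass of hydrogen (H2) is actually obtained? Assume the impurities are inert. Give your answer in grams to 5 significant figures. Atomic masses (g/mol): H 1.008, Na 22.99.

5.9534 g

Pure Na available = 289.60 g × 0.666 = 192.874 g.
M(Na) = 22.99 g/mol.
M(H2) = 2(1.008) = 2.016 g/mol.
n(Na) = 192.874 g / 22.99 g/mol = 8.38946 mol.
From the equation the Na:H2 mole ratio is 2:1, so n(H2) = 8.38946 × 1/2 = 4.19473 mol.
Mass of H2 = 4.19473 mol × 2.016 g/mol = 8.45657 g.
Actual mass collected = 8.45657 g × 0.704 = 5.95343 g.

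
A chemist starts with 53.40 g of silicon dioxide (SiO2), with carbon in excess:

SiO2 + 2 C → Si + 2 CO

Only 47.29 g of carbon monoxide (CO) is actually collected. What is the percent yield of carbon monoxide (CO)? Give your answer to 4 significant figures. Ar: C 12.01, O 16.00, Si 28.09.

M(SiO2) = 28.09 + 2(16.00) = 60.09 g/mol.
M(CO) = 12.01 + 16.00 = 28.01 g/mol.
n(SiO2) = 53.400 g / 60.09 g/mol = 0.88867 mol.
From the equation the SiO2:CO mole ratio is 1:2, so n(CO) = 0.88867 × 2/1 = 1.7773 mol.
Mass of CO = 1.7773 mol × 28.01 g/mol = 49.783 g.
This is the theoretical yield. Percent yield = 47.29 g / 49.783 g × 100% = 94.992%.

94.99 %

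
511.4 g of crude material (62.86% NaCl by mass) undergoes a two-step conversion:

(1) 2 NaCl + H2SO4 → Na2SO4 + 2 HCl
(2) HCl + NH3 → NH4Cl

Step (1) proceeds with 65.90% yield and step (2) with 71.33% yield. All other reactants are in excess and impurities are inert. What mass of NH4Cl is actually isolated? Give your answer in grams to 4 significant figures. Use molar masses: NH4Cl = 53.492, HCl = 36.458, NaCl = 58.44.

Pure NaCl = 511.4 × 0.6286 = 321.47 g.
n(NaCl) = 321.47 / 58.44 = 5.5008 mol.
Step 1 (NaCl:HCl = 2:2): theoretical n(HCl) = 5.5008 mol; at 65.90% yield, n(HCl) = 3.6250 mol.
Step 2 (HCl:NH4Cl = 1:1): theoretical n(NH4Cl) = 3.6250 mol, so theoretical mass = 3.6250 × 53.492 = 193.91 g.
At 71.33% yield, actual mass of NH4Cl = 193.91 × 0.7133 = 138.32 g.

138.3 g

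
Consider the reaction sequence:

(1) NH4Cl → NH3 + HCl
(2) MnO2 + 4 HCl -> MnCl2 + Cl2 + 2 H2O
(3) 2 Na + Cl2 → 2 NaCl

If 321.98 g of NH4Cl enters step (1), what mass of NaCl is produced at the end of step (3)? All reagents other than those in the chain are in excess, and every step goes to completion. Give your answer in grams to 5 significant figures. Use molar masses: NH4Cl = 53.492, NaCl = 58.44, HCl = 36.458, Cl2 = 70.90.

175.88 g

n(NH4Cl) = 321.98 / 53.492 = 6.01922 mol.
Reaction (1): NH4Cl→HCl ratio 1:1 ⇒ n(HCl) = 6.01922 mol.
Reaction (2): HCl→Cl2 ratio 4:1 ⇒ n(Cl2) = 1.50480 mol.
Reaction (3): Cl2→NaCl ratio 1:2 ⇒ n(NaCl) = 3.00961 mol.
Mass of NaCl = 3.00961 × 58.44 = 175.882 g.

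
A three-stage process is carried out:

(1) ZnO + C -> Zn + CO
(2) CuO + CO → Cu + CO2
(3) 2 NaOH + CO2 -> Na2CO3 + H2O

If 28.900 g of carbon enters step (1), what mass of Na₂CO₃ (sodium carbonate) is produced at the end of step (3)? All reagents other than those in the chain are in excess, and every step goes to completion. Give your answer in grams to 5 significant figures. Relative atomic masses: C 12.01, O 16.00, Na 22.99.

M(C) = 12.01 g/mol.
M(Na2CO3) = 2(22.99) + 12.01 + 3(16.00) = 105.99 g/mol.
n(C) = 28.900 / 12.01 = 2.40633 mol.
Reaction (1): C→CO ratio 1:1 ⇒ n(CO) = 2.40633 mol.
Reaction (2): CO→CO2 ratio 1:1 ⇒ n(CO2) = 2.40633 mol.
Reaction (3): CO2→Na2CO3 ratio 1:1 ⇒ n(Na2CO3) = 2.40633 mol.
Mass of Na2CO3 = 2.40633 × 105.99 = 255.047 g.

255.05 g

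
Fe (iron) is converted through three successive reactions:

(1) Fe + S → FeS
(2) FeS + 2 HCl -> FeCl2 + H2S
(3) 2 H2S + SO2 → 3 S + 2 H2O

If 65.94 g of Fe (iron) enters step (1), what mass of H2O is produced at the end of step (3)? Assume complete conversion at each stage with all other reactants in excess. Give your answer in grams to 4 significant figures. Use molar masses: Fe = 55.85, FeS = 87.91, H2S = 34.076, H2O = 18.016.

n(Fe) = 65.94 / 55.85 = 1.1807 mol.
Reaction (1): Fe→FeS ratio 1:1 ⇒ n(FeS) = 1.1807 mol.
Reaction (2): FeS→H2S ratio 1:1 ⇒ n(H2S) = 1.1807 mol.
Reaction (3): H2S→H2O ratio 2:2 ⇒ n(H2O) = 1.1807 mol.
Mass of H2O = 1.1807 × 18.016 = 21.271 g.

21.27 g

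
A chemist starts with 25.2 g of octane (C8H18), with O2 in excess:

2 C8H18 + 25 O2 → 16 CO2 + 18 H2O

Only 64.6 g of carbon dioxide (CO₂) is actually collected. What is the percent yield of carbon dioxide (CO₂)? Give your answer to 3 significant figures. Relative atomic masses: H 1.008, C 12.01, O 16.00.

M(C8H18) = 8(12.01) + 18(1.008) = 114.224 g/mol.
M(CO2) = 12.01 + 2(16.00) = 44.01 g/mol.
n(C8H18) = 25.20 g / 114.224 g/mol = 0.2206 mol.
From the equation the C8H18:CO2 mole ratio is 2:16, so n(CO2) = 0.2206 × 16/2 = 1.765 mol.
Mass of CO2 = 1.765 mol × 44.01 g/mol = 77.68 g.
This is the theoretical yield. Percent yield = 64.6 g / 77.68 g × 100% = 83.17%.

83.2 %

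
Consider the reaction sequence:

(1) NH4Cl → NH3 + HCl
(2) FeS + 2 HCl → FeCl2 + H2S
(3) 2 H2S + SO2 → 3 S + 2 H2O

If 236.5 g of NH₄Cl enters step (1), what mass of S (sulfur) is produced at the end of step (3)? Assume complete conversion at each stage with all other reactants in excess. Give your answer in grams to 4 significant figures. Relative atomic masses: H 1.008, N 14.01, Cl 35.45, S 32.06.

106.3 g

M(NH4Cl) = 14.01 + 4(1.008) + 35.45 = 53.492 g/mol.
M(S) = 32.06 g/mol.
n(NH4Cl) = 236.5 / 53.492 = 4.4212 mol.
Reaction (1): NH4Cl→HCl ratio 1:1 ⇒ n(HCl) = 4.4212 mol.
Reaction (2): HCl→H2S ratio 2:1 ⇒ n(H2S) = 2.2106 mol.
Reaction (3): H2S→S ratio 2:3 ⇒ n(S) = 3.3159 mol.
Mass of S = 3.3159 × 32.06 = 106.31 g.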